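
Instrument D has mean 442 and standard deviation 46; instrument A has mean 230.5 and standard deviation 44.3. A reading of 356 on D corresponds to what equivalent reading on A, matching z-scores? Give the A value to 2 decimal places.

A = 147.68

z = (356 − 442)/46 ≈ -1.8696.
A = 230.5 + z·44.3 = 230.5 + (356 − 442)·44.3/46 ≈ 147.68.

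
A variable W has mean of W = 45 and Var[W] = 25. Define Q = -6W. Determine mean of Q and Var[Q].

mean of Q = -270, Var[Q] = 900

Q = -6W is linear with a = -6, b = 0.
mean of Q = a·mean of W + b = (-6)·45 = -270.
Var[Q] = a²·Var[W] = (-6)²·25 = 900.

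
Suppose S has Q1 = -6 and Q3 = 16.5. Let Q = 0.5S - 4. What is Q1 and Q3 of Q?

Q1(Q) = -7, Q3(Q) = 4.25

a = 0.5 > 0: Q1(Q) = a·Q1(S)+b = -7, Q3(Q) = a·Q3(S)+b = 4.25.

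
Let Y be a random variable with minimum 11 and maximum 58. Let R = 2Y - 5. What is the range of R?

Range(R) = 94

Range of Y = 58 − 11 = 47.
Range(R) = |a|·Range(Y) = |2|·47 = 94.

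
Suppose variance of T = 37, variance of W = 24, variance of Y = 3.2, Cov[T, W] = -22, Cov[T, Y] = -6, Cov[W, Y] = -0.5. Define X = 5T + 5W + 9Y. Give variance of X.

variance of X = a²·variance of T + b²·variance of W + c²·variance of Y + 2ab·Cov[T, W] + 2ac·Cov[T, Y] + 2bc·Cov[W, Y], with a = 5, b = 5, c = 9.
= 925 + 600 + 259.2 + (-1100) + (-540) + (-45)
= 99.2.

variance of X = 99.2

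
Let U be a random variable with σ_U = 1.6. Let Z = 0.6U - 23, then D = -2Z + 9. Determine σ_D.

σ_D = 1.92

σ_Z = |0.6|·1.6 = 0.96.
σ_D = |-2|·0.96 = 1.92.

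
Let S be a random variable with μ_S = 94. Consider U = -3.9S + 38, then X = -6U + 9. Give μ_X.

μ_X = 1980.6

μ_U = (-3.9)·94 + 38 = -328.6.
μ_X = (-6)·(-328.6) + 9 = 1980.6.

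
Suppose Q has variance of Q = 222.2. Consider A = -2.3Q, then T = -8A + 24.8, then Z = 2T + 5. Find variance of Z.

variance of Z = 300912.128

variance of A = (-2.3)²·222.2 = 1175.438.
variance of T = (-8)²·1175.438 = 75228.032.
variance of Z = 2²·75228.032 = 300912.128.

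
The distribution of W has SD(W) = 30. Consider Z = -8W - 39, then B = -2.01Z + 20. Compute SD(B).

SD(Z) = |-8|·30 = 240.
SD(B) = |-2.01|·240 = 482.4.

SD(B) = 482.4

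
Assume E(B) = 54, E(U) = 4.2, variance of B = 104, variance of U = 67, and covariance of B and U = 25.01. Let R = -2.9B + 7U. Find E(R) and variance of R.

E(R) = -127.2, variance of R = 3142.234

E(R) = (-2.9)·E(B) + 7·E(U) = (-2.9)·54 + 7·4.2 = -127.2.
variance of R = a²·variance of B + b²·variance of U + 2ab·covariance of B and U with a = -2.9, b = 7.
= (-2.9)²·104 + 7²·67 + 2·(-2.9)·7·25.01
= 874.64 + 3283 + (-1015.406) = 3142.234.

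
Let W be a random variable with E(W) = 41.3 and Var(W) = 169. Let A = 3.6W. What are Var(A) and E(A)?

A = 3.6W is linear with a = 3.6, b = 0.
Var(A) = a²·Var(W) = 3.6²·169 = 2190.24.
E(A) = a·E(W) + b = 3.6·41.3 = 148.68.

Var(A) = 2190.24, E(A) = 148.68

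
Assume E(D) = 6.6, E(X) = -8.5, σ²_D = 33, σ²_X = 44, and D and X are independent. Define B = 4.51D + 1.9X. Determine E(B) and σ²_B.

E(B) = 13.616, σ²_B = 830.0633

E(B) = 4.51·E(D) + 1.9·E(X) = 4.51·6.6 + 1.9·(-8.5) = 13.616.
σ²_B = a²·σ²_D + b²·σ²_X + 2ab·Cov(D, X) with a = 4.51, b = 1.9.
Independence gives Cov(D, X) = 0.
= 4.51²·33 + 1.9²·44 + 2·4.51·1.9·0
= 671.2233 + 158.84 + 0 = 830.0633.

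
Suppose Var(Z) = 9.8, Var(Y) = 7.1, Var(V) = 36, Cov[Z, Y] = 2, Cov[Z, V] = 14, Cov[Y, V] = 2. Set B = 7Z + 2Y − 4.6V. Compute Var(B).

Var(B) = a²·Var(Z) + b²·Var(Y) + c²·Var(V) + 2ab·Cov[Z, Y] + 2ac·Cov[Z, V] + 2bc·Cov[Y, V], with a = 7, b = 2, c = -4.6.
= 480.2 + 28.4 + 761.76 + 56 + (-901.6) + (-36.8)
= 387.96.

Var(B) = 387.96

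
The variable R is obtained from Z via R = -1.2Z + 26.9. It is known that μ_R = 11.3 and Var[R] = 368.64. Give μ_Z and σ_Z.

From R = -1.2Z + 26.9: μ_R = a·μ_Z + b, so μ_Z = (μ_R − b)/a = (11.3 − 26.9)/(-1.2) = 13.
σ_R = √368.64 = 19.2.
σ_R = |a|·σ_Z, so σ_Z = 19.2/|-1.2| = 16.

μ_Z = 13, σ_Z = 16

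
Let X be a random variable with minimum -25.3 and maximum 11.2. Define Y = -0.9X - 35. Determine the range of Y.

Range(Y) = 32.85

Range of X = 11.2 − (-25.3) = 36.5.
Range(Y) = |a|·Range(X) = |-0.9|·36.5 = 32.85.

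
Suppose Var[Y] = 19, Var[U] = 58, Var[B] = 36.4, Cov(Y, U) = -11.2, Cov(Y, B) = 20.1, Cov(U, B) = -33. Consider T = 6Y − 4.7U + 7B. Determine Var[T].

Var[T] = a²·Var[Y] + b²·Var[U] + c²·Var[B] + 2ab·Cov(Y, U) + 2ac·Cov(Y, B) + 2bc·Cov(U, B), with a = 6, b = -4.7, c = 7.
= 684 + 1281.22 + 1783.6 + 631.68 + 1688.4 + 2171.4
= 8240.3.

Var[T] = 8240.3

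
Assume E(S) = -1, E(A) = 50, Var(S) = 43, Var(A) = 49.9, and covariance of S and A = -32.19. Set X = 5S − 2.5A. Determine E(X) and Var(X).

E(X) = 5·E(S) + (-2.5)·E(A) = 5·(-1) + (-2.5)·50 = -130.
Var(X) = a²·Var(S) + b²·Var(A) + 2ab·covariance of S and A with a = 5, b = -2.5.
= 5²·43 + (-2.5)²·49.9 + 2·5·(-2.5)·(-32.19)
= 1075 + 311.875 + 804.75 = 2191.625.

E(X) = -130, Var(X) = 2191.625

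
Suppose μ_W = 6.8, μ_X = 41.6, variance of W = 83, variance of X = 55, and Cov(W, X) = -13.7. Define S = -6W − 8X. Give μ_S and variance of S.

μ_S = (-6)·μ_W + (-8)·μ_X = (-6)·6.8 + (-8)·41.6 = -373.6.
variance of S = a²·variance of W + b²·variance of X + 2ab·Cov(W, X) with a = -6, b = -8.
= (-6)²·83 + (-8)²·55 + 2·(-6)·(-8)·(-13.7)
= 2988 + 3520 + (-1315.2) = 5192.8.

μ_S = -373.6, variance of S = 5192.8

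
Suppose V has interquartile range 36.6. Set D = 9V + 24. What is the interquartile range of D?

Under D = aV + b, IQR(D) = |a|·IQR(V) = |9|·36.6 = 329.4 (shifts cancel; spread scales by |a|).

IQR(D) = 329.4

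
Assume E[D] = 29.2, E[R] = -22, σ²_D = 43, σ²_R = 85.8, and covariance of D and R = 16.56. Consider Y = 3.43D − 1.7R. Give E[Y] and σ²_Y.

E[Y] = 3.43·E[D] + (-1.7)·E[R] = 3.43·29.2 + (-1.7)·(-22) = 137.556.
σ²_Y = a²·σ²_D + b²·σ²_R + 2ab·covariance of D and R with a = 3.43, b = -1.7.
= 3.43²·43 + (-1.7)²·85.8 + 2·3.43·(-1.7)·16.56
= 505.8907 + 247.962 + (-193.12272) = 560.72998.

E[Y] = 137.556, σ²_Y = 560.72998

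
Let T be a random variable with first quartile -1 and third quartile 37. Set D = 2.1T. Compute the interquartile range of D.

IQR of T = Q3 − Q1 = 37 − (-1) = 38.
Under D = aT + b, IQR(D) = |a|·IQR(T) = |2.1|·38 = 79.8 (shifts cancel; spread scales by |a|).

IQR(D) = 79.8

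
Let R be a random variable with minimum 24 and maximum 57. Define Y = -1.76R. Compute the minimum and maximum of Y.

min(Y) = -100.32, max(Y) = -42.24

a = -1.76 < 0, so order reverses: min(Y) = a·max(R)+b = (-1.76)·57 = -100.32; max(Y) = a·min(R)+b = (-1.76)·24 = -42.24.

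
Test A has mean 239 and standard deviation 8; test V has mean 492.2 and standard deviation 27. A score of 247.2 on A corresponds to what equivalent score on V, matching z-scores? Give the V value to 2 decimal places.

z = (247.2 − 239)/8 = 1.025.
V = 492.2 + z·27 = 492.2 + (247.2 − 239)·27/8 ≈ 519.88.

V = 519.88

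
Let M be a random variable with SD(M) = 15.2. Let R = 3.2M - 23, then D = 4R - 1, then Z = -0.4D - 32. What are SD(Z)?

SD(R) = |3.2|·15.2 = 48.64.
SD(D) = |4|·48.64 = 194.56.
SD(Z) = |-0.4|·194.56 = 77.824.

SD(Z) = 77.824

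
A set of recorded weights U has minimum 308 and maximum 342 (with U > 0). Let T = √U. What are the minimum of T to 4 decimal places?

√U is increasing on this domain, so min(T) comes from min(U) = 308: min(T) = √(308) ≈ 17.5499.

min(T) = 17.5499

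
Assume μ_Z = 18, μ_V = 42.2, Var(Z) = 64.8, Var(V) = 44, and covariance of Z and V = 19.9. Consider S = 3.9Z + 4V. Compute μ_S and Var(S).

μ_S = 3.9·μ_Z + 4·μ_V = 3.9·18 + 4·42.2 = 239.
Var(S) = a²·Var(Z) + b²·Var(V) + 2ab·covariance of Z and V with a = 3.9, b = 4.
= 3.9²·64.8 + 4²·44 + 2·3.9·4·19.9
= 985.608 + 704 + 620.88 = 2310.488.

μ_S = 239, Var(S) = 2310.488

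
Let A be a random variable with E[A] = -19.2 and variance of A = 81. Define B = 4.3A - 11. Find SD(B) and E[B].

B = 4.3A - 11 is linear with a = 4.3, b = -11.
SD(A) = √81 = 9.
SD(B) = |a|·SD(A) = |4.3|·9 = 38.7.
E[B] = a·E[A] + b = 4.3·(-19.2) + (-11) = -93.56.

SD(B) = 38.7, E[B] = -93.56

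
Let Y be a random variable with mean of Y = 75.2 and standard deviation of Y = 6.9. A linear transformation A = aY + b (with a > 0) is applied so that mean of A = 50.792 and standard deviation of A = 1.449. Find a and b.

a = 0.21, b = 35

standard deviation of A = a·standard deviation of Y (a > 0), so a = 1.449/6.9 = 0.21.
mean of A = a·mean of Y + b, so b = 50.792 − 0.21·75.2 = 35.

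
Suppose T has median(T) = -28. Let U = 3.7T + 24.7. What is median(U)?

median(U) = -78.9

A linear map preserves order up to sign, so median(U) = a·median(T) + b = 3.7·(-28) + 24.7 = -78.9.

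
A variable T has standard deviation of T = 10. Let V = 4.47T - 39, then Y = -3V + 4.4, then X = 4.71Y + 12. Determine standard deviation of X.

standard deviation of X = 631.611

standard deviation of V = |4.47|·10 = 44.7.
standard deviation of Y = |-3|·44.7 = 134.1.
standard deviation of X = |4.71|·134.1 = 631.611.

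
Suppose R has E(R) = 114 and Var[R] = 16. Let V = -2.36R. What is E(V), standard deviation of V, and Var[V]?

V = -2.36R is linear with a = -2.36, b = 0.
E(V) = a·E(R) + b = (-2.36)·114 = -269.04.
standard deviation of R = √16 = 4.
standard deviation of V = |a|·standard deviation of R = |-2.36|·4 = 9.44.
Var[V] = a²·Var[R] = (-2.36)²·16 = 89.1136.

E(V) = -269.04, standard deviation of V = 9.44, Var[V] = 89.1136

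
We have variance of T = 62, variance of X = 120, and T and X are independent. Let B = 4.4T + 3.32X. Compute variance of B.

variance of B = 2523.008

variance of B = a²·variance of T + b²·variance of X + 2ab·Cov(T, X) with a = 4.4, b = 3.32.
Independence gives Cov(T, X) = 0.
= 4.4²·62 + 3.32²·120 + 2·4.4·3.32·0
= 1200.32 + 1322.688 + 0 = 2523.008.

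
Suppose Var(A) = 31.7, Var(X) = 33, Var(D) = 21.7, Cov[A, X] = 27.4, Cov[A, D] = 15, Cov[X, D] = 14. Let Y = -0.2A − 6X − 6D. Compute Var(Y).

Var(Y) = 3080.228

Var(Y) = a²·Var(A) + b²·Var(X) + c²·Var(D) + 2ab·Cov[A, X] + 2ac·Cov[A, D] + 2bc·Cov[X, D], with a = -0.2, b = -6, c = -6.
= 1.268 + 1188 + 781.2 + 65.76 + 36 + 1008
= 3080.228.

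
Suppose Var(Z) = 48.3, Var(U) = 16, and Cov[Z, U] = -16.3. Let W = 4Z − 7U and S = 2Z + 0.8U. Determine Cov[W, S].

By bilinearity, Cov[W, S] = ac·Var(Z) + bd·Var(U) + (ad+bc)·Cov[Z, U], with a=4, b=-7, c=2, d=0.8.
ac·Var(Z) = 4·2·48.3 = 386.4
bd·Var(U) = (-7)·0.8·16 = -89.6
(ad+bc)·Cov[Z, U] = (-10.8)·(-16.3) = 176.04
Cov[W, S] = 386.4 + (-89.6) + 176.04 = 472.84.

Cov[W, S] = 472.84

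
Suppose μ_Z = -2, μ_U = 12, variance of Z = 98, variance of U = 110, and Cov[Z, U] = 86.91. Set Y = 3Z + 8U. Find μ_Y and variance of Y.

μ_Y = 3·μ_Z + 8·μ_U = 3·(-2) + 8·12 = 90.
variance of Y = a²·variance of Z + b²·variance of U + 2ab·Cov[Z, U] with a = 3, b = 8.
= 3²·98 + 8²·110 + 2·3·8·86.91
= 882 + 7040 + 4171.68 = 12093.68.

μ_Y = 90, variance of Y = 12093.68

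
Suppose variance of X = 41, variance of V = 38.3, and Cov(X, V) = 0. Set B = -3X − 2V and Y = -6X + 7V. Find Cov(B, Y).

By bilinearity, Cov(B, Y) = ac·variance of X + bd·variance of V + (ad+bc)·Cov(X, V), with a=-3, b=-2, c=-6, d=7.
ac·variance of X = (-3)·(-6)·41 = 738
bd·variance of V = (-2)·7·38.3 = -536.2
(ad+bc)·Cov(X, V) = (-9)·0 = 0
Cov(B, Y) = 738 + (-536.2) + 0 = 201.8.

Cov(B, Y) = 201.8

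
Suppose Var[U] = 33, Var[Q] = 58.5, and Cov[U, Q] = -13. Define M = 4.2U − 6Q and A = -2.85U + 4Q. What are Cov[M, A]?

Cov[M, A] = -2239.71

By bilinearity, Cov[M, A] = ac·Var[U] + bd·Var[Q] + (ad+bc)·Cov[U, Q], with a=4.2, b=-6, c=-2.85, d=4.
ac·Var[U] = 4.2·(-2.85)·33 = -395.01
bd·Var[Q] = (-6)·4·58.5 = -1404
(ad+bc)·Cov[U, Q] = (33.9)·(-13) = -440.7
Cov[M, A] = -395.01 + (-1404) + (-440.7) = -2239.71.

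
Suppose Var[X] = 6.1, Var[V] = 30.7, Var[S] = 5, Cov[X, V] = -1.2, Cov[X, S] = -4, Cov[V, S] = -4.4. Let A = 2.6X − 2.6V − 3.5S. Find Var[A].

Var[A] = a²·Var[X] + b²·Var[V] + c²·Var[S] + 2ab·Cov[X, V] + 2ac·Cov[X, S] + 2bc·Cov[V, S], with a = 2.6, b = -2.6, c = -3.5.
= 41.236 + 207.532 + 61.25 + 16.224 + 72.8 + (-80.08)
= 318.962.

Var[A] = 318.962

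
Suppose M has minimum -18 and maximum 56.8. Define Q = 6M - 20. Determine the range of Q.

Range of M = 56.8 − (-18) = 74.8.
Range(Q) = |a|·Range(M) = |6|·74.8 = 448.8.

Range(Q) = 448.8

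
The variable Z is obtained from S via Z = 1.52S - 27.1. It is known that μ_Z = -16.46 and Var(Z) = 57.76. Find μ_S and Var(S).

From Z = 1.52S - 27.1: μ_Z = a·μ_S + b, so μ_S = (μ_Z − b)/a = (-16.46 − (-27.1))/1.52 = 7.
Var(Z) = a²·Var(S), so Var(S) = 57.76/1.52² = 25.

μ_S = 7, Var(S) = 25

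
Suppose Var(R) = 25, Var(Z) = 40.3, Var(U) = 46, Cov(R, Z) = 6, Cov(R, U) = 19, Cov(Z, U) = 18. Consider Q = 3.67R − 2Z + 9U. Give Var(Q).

Var(Q) = a²·Var(R) + b²·Var(Z) + c²·Var(U) + 2ab·Cov(R, Z) + 2ac·Cov(R, U) + 2bc·Cov(Z, U), with a = 3.67, b = -2, c = 9.
= 336.7225 + 161.2 + 3726 + (-88.08) + 1255.14 + (-648)
= 4742.9825.

Var(Q) = 4742.9825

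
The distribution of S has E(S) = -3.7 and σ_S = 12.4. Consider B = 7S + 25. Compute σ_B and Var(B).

σ_B = 86.8, Var(B) = 7534.24

B = 7S + 25 is linear with a = 7, b = 25.
σ_B = |a|·σ_S = |7|·12.4 = 86.8.
Var(S) = 12.4² = 153.76.
Var(B) = a²·Var(S) = 7²·153.76 = 7534.24 (the additive constant 25 does not affect variance).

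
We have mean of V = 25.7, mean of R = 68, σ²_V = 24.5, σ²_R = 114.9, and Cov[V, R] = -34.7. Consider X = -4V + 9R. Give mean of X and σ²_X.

mean of X = (-4)·mean of V + 9·mean of R = (-4)·25.7 + 9·68 = 509.2.
σ²_X = a²·σ²_V + b²·σ²_R + 2ab·Cov[V, R] with a = -4, b = 9.
= (-4)²·24.5 + 9²·114.9 + 2·(-4)·9·(-34.7)
= 392 + 9306.9 + 2498.4 = 12197.3.

mean of X = 509.2, σ²_X = 12197.3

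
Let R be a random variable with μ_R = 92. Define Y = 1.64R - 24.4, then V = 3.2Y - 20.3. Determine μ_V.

μ_V = 384.436

μ_Y = 1.64·92 + (-24.4) = 126.48.
μ_V = 3.2·126.48 + (-20.3) = 384.436.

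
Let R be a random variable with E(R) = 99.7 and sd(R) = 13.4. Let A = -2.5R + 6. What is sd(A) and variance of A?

A = -2.5R + 6 is linear with a = -2.5, b = 6.
sd(A) = |a|·sd(R) = |-2.5|·13.4 = 33.5.
variance of R = 13.4² = 179.56.
variance of A = a²·variance of R = (-2.5)²·179.56 = 1122.25 (the additive constant 6 does not affect variance).

sd(A) = 33.5, variance of A = 1122.25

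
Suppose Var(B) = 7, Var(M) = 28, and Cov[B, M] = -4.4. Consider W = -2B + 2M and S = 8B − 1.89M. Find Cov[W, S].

Cov[W, S] = -304.872

By bilinearity, Cov[W, S] = ac·Var(B) + bd·Var(M) + (ad+bc)·Cov[B, M], with a=-2, b=2, c=8, d=-1.89.
ac·Var(B) = (-2)·8·7 = -112
bd·Var(M) = 2·(-1.89)·28 = -105.84
(ad+bc)·Cov[B, M] = (19.78)·(-4.4) = -87.032
Cov[W, S] = -112 + (-105.84) + (-87.032) = -304.872.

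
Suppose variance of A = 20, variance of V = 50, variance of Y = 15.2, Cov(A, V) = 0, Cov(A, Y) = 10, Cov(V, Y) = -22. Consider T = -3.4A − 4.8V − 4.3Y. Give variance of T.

variance of T = 1048.488

variance of T = a²·variance of A + b²·variance of V + c²·variance of Y + 2ab·Cov(A, V) + 2ac·Cov(A, Y) + 2bc·Cov(V, Y), with a = -3.4, b = -4.8, c = -4.3.
= 231.2 + 1152 + 281.048 + 0 + 292.4 + (-908.16)
= 1048.488.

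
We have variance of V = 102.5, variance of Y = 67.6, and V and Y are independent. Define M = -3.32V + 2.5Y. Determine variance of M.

variance of M = a²·variance of V + b²·variance of Y + 2ab·Cov[V, Y] with a = -3.32, b = 2.5.
Independence gives Cov[V, Y] = 0.
= (-3.32)²·102.5 + 2.5²·67.6 + 2·(-3.32)·2.5·0
= 1129.796 + 422.5 + 0 = 1552.296.

variance of M = 1552.296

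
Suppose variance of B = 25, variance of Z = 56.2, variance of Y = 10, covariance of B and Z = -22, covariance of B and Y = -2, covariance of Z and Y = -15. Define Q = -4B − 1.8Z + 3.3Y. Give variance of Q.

variance of Q = a²·variance of B + b²·variance of Z + c²·variance of Y + 2ab·covariance of B and Z + 2ac·covariance of B and Y + 2bc·covariance of Z and Y, with a = -4, b = -1.8, c = 3.3.
= 400 + 182.088 + 108.9 + (-316.8) + 52.8 + 178.2
= 605.188.

variance of Q = 605.188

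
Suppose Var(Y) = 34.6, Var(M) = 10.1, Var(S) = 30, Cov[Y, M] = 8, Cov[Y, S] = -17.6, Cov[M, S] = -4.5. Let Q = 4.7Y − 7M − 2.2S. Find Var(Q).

Var(Q) = 1103.382

Var(Q) = a²·Var(Y) + b²·Var(M) + c²·Var(S) + 2ab·Cov[Y, M] + 2ac·Cov[Y, S] + 2bc·Cov[M, S], with a = 4.7, b = -7, c = -2.2.
= 764.314 + 494.9 + 145.2 + (-526.4) + 363.968 + (-138.6)
= 1103.382.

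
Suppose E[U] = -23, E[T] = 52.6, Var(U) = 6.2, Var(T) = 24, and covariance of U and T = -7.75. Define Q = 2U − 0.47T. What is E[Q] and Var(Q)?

E[Q] = -70.722, Var(Q) = 44.6716

E[Q] = 2·E[U] + (-0.47)·E[T] = 2·(-23) + (-0.47)·52.6 = -70.722.
Var(Q) = a²·Var(U) + b²·Var(T) + 2ab·covariance of U and T with a = 2, b = -0.47.
= 2²·6.2 + (-0.47)²·24 + 2·2·(-0.47)·(-7.75)
= 24.8 + 5.3016 + 14.57 = 44.6716.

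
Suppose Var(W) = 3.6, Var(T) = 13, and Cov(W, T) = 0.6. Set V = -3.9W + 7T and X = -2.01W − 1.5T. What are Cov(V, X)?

Cov(V, X) = -113.2116

By bilinearity, Cov(V, X) = ac·Var(W) + bd·Var(T) + (ad+bc)·Cov(W, T), with a=-3.9, b=7, c=-2.01, d=-1.5.
ac·Var(W) = (-3.9)·(-2.01)·3.6 = 28.2204
bd·Var(T) = 7·(-1.5)·13 = -136.5
(ad+bc)·Cov(W, T) = (-8.22)·0.6 = -4.932
Cov(V, X) = 28.2204 + (-136.5) + (-4.932) = -113.2116.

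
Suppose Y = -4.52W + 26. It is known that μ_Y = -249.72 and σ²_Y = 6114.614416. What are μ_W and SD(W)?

From Y = -4.52W + 26: μ_Y = a·μ_W + b, so μ_W = (μ_Y − b)/a = (-249.72 − 26)/(-4.52) = 61.
SD(Y) = √6114.614416 = 78.196.
SD(Y) = |a|·SD(W), so SD(W) = 78.196/|-4.52| = 17.3.

μ_W = 61, SD(W) = 17.3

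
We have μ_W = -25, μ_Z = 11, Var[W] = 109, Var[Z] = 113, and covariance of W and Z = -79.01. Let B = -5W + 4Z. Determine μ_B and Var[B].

μ_B = 169, Var[B] = 7693.4

μ_B = (-5)·μ_W + 4·μ_Z = (-5)·(-25) + 4·11 = 169.
Var[B] = a²·Var[W] + b²·Var[Z] + 2ab·covariance of W and Z with a = -5, b = 4.
= (-5)²·109 + 4²·113 + 2·(-5)·4·(-79.01)
= 2725 + 1808 + 3160.4 = 7693.4.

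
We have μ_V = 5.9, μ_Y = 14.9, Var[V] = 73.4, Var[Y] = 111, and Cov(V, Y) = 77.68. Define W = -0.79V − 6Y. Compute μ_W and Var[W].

μ_W = (-0.79)·μ_V + (-6)·μ_Y = (-0.79)·5.9 + (-6)·14.9 = -94.061.
Var[W] = a²·Var[V] + b²·Var[Y] + 2ab·Cov(V, Y) with a = -0.79, b = -6.
= (-0.79)²·73.4 + (-6)²·111 + 2·(-0.79)·(-6)·77.68
= 45.80894 + 3996 + 736.4064 = 4778.21534.

μ_W = -94.061, Var[W] = 4778.21534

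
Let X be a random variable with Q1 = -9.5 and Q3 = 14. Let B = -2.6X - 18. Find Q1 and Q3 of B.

a = -2.6 < 0 reverses order: Q1(B) comes from Q3(X), Q3(B) from Q1(X).
Q1(B) = (-2.6)·14 + (-18) = -54.4; Q3(B) = (-2.6)·(-9.5) + (-18) = 6.7.

Q1(B) = -54.4, Q3(B) = 6.7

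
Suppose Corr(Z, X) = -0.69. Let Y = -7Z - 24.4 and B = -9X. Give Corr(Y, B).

Corr(Y, B) = -0.69

Linear rescalings preserve correlation up to sign; here the slopes -7 and -9 have the same sign, so Corr(Y, B) = Corr(Z, X) = -0.69.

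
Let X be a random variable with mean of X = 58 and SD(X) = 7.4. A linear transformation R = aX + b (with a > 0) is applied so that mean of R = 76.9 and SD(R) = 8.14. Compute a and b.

a = 1.1, b = 13.1

SD(R) = a·SD(X) (a > 0), so a = 8.14/7.4 = 1.1.
mean of R = a·mean of X + b, so b = 76.9 − 1.1·58 = 13.1.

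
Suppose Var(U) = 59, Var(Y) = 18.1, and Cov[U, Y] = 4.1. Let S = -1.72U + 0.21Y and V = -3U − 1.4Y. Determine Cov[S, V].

By bilinearity, Cov[S, V] = ac·Var(U) + bd·Var(Y) + (ad+bc)·Cov[U, Y], with a=-1.72, b=0.21, c=-3, d=-1.4.
ac·Var(U) = (-1.72)·(-3)·59 = 304.44
bd·Var(Y) = 0.21·(-1.4)·18.1 = -5.3214
(ad+bc)·Cov[U, Y] = (1.778)·4.1 = 7.2898
Cov[S, V] = 304.44 + (-5.3214) + 7.2898 = 306.4084.

Cov[S, V] = 306.4084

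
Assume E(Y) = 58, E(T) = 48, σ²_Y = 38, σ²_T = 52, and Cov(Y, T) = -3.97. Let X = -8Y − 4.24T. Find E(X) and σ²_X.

E(X) = -667.52, σ²_X = 3097.5104

E(X) = (-8)·E(Y) + (-4.24)·E(T) = (-8)·58 + (-4.24)·48 = -667.52.
σ²_X = a²·σ²_Y + b²·σ²_T + 2ab·Cov(Y, T) with a = -8, b = -4.24.
= (-8)²·38 + (-4.24)²·52 + 2·(-8)·(-4.24)·(-3.97)
= 2432 + 934.8352 + (-269.3248) = 3097.5104.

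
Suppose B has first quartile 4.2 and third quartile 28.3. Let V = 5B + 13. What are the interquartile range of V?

IQR of B = Q3 − Q1 = 28.3 − 4.2 = 24.1.
Under V = aB + b, IQR(V) = |a|·IQR(B) = |5|·24.1 = 120.5 (shifts cancel; spread scales by |a|).

IQR(V) = 120.5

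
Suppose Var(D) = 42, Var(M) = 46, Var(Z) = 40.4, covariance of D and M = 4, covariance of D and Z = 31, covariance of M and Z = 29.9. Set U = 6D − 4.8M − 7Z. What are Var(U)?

Var(U) = 3726.32

Var(U) = a²·Var(D) + b²·Var(M) + c²·Var(Z) + 2ab·covariance of D and M + 2ac·covariance of D and Z + 2bc·covariance of M and Z, with a = 6, b = -4.8, c = -7.
= 1512 + 1059.84 + 1979.6 + (-230.4) + (-2604) + 2009.28
= 3726.32.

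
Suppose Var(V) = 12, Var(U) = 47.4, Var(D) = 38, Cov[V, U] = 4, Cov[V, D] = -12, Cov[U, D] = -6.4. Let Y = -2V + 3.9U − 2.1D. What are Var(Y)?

Var(Y) = a²·Var(V) + b²·Var(U) + c²·Var(D) + 2ab·Cov[V, U] + 2ac·Cov[V, D] + 2bc·Cov[U, D], with a = -2, b = 3.9, c = -2.1.
= 48 + 720.954 + 167.58 + (-62.4) + (-100.8) + 104.832
= 878.166.

Var(Y) = 878.166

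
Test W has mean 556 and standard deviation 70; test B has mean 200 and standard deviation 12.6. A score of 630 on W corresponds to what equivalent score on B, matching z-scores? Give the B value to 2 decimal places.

B = 213.32

z = (630 − 556)/70 ≈ 1.0571.
B = 200 + z·12.6 = 200 + (630 − 556)·12.6/70 = 213.32.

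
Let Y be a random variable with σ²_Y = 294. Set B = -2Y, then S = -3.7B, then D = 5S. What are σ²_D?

σ²_D = 402486

σ²_B = (-2)²·294 = 1176.
σ²_S = (-3.7)²·1176 = 16099.44.
σ²_D = 5²·16099.44 = 402486.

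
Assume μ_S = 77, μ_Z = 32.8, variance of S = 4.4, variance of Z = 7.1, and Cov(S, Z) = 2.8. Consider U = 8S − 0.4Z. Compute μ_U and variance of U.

μ_U = 8·μ_S + (-0.4)·μ_Z = 8·77 + (-0.4)·32.8 = 602.88.
variance of U = a²·variance of S + b²·variance of Z + 2ab·Cov(S, Z) with a = 8, b = -0.4.
= 8²·4.4 + (-0.4)²·7.1 + 2·8·(-0.4)·2.8
= 281.6 + 1.136 + (-17.92) = 264.816.

μ_U = 602.88, variance of U = 264.816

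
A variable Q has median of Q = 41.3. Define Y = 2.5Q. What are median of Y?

median of Y = 103.25

A linear map preserves order up to sign, so median of Y = a·median of Q + b = 2.5·41.3 = 103.25.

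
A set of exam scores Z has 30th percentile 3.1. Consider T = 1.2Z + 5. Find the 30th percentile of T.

Since a = 1.2 > 0 the transformation is increasing, so the 30th percentile of T = a·(P_{30} of Z) + b = 1.2·3.1 + 5 = 8.72.

30th percentile of T = 8.72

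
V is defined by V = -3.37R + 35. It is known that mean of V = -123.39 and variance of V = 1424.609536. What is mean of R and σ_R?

mean of R = 47, σ_R = 11.2

From V = -3.37R + 35: mean of V = a·mean of R + b, so mean of R = (mean of V − b)/a = (-123.39 − 35)/(-3.37) = 47.
σ_V = √1424.609536 = 37.744.
σ_V = |a|·σ_R, so σ_R = 37.744/|-3.37| = 11.2.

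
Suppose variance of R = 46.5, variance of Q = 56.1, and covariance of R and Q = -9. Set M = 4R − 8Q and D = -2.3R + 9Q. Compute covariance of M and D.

By bilinearity, covariance of M and D = ac·variance of R + bd·variance of Q + (ad+bc)·covariance of R and Q, with a=4, b=-8, c=-2.3, d=9.
ac·variance of R = 4·(-2.3)·46.5 = -427.8
bd·variance of Q = (-8)·9·56.1 = -4039.2
(ad+bc)·covariance of R and Q = (54.4)·(-9) = -489.6
covariance of M and D = -427.8 + (-4039.2) + (-489.6) = -4956.6.

covariance of M and D = -4956.6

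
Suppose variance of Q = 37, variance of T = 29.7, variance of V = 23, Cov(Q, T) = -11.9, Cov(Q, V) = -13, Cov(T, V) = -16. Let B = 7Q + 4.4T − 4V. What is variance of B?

variance of B = a²·variance of Q + b²·variance of T + c²·variance of V + 2ab·Cov(Q, T) + 2ac·Cov(Q, V) + 2bc·Cov(T, V), with a = 7, b = 4.4, c = -4.
= 1813 + 574.992 + 368 + (-733.04) + 728 + 563.2
= 3314.152.

variance of B = 3314.152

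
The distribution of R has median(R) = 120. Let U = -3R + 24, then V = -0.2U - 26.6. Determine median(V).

median(U) = (-3)·120 + 24 = -336.
median(V) = (-0.2)·(-336) + (-26.6) = 40.6.

median(V) = 40.6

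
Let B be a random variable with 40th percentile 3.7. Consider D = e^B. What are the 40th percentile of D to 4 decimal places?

40th percentile of D = 40.4473

e^B is increasing, so P_{40}(D) = g(P_{40}(B)) ≈ 40.4473.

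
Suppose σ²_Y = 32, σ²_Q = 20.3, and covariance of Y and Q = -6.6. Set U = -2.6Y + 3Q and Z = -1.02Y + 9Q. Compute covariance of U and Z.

covariance of U and Z = 807.6

By bilinearity, covariance of U and Z = ac·σ²_Y + bd·σ²_Q + (ad+bc)·covariance of Y and Q, with a=-2.6, b=3, c=-1.02, d=9.
ac·σ²_Y = (-2.6)·(-1.02)·32 = 84.864
bd·σ²_Q = 3·9·20.3 = 548.1
(ad+bc)·covariance of Y and Q = (-26.46)·(-6.6) = 174.636
covariance of U and Z = 84.864 + 548.1 + 174.636 = 807.6.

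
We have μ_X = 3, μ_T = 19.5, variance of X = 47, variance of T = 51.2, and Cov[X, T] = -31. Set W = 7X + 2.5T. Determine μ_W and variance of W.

μ_W = 69.75, variance of W = 1538

μ_W = 7·μ_X + 2.5·μ_T = 7·3 + 2.5·19.5 = 69.75.
variance of W = a²·variance of X + b²·variance of T + 2ab·Cov[X, T] with a = 7, b = 2.5.
= 7²·47 + 2.5²·51.2 + 2·7·2.5·(-31)
= 2303 + 320 + (-1085) = 1538.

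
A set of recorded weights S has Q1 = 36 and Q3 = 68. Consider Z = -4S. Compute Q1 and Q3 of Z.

Q1(Z) = -272, Q3(Z) = -144

a = -4 < 0 reverses order: Q1(Z) comes from Q3(S), Q3(Z) from Q1(S).
Q1(Z) = (-4)·68 = -272; Q3(Z) = (-4)·36 = -144.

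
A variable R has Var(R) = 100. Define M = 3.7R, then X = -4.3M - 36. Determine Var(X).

Var(M) = 3.7²·100 = 1369.
Var(X) = (-4.3)²·1369 = 25312.81.

Var(X) = 25312.81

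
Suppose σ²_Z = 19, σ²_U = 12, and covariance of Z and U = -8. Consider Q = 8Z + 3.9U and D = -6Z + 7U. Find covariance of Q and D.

covariance of Q and D = -845.2

By bilinearity, covariance of Q and D = ac·σ²_Z + bd·σ²_U + (ad+bc)·covariance of Z and U, with a=8, b=3.9, c=-6, d=7.
ac·σ²_Z = 8·(-6)·19 = -912
bd·σ²_U = 3.9·7·12 = 327.6
(ad+bc)·covariance of Z and U = (32.6)·(-8) = -260.8
covariance of Q and D = -912 + 327.6 + (-260.8) = -845.2.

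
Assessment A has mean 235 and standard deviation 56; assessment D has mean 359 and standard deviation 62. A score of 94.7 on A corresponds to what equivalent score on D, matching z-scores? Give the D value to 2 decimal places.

z = (94.7 − 235)/56 ≈ -2.5054.
D = 359 + z·62 = 359 + (94.7 − 235)·62/56 ≈ 203.67.

D = 203.67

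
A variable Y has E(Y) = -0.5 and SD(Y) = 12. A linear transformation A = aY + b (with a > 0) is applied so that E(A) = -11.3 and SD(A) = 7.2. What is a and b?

a = 0.6, b = -11

SD(A) = a·SD(Y) (a > 0), so a = 7.2/12 = 0.6.
E(A) = a·E(Y) + b, so b = -11.3 − 0.6·(-0.5) = -11.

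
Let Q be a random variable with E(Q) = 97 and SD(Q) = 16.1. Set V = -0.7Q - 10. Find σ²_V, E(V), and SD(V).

V = -0.7Q - 10 is linear with a = -0.7, b = -10.
σ²_Q = 16.1² = 259.21.
σ²_V = a²·σ²_Q = (-0.7)²·259.21 = 127.0129 (the additive constant -10 does not affect variance).
E(V) = a·E(Q) + b = (-0.7)·97 + (-10) = -77.9.
SD(V) = |a|·SD(Q) = |-0.7|·16.1 = 11.27.

σ²_V = 127.0129, E(V) = -77.9, SD(V) = 11.27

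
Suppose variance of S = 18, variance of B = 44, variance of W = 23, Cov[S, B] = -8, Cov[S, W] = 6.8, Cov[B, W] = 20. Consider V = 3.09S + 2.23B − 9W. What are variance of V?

variance of V = a²·variance of S + b²·variance of B + c²·variance of W + 2ab·Cov[S, B] + 2ac·Cov[S, W] + 2bc·Cov[B, W], with a = 3.09, b = 2.23, c = -9.
= 171.8658 + 218.8076 + 1863 + (-110.2512) + (-378.216) + (-802.8)
= 962.4062.

variance of V = 962.4062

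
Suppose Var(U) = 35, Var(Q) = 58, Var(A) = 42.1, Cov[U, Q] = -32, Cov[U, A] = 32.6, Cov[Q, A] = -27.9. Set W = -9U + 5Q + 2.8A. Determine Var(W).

Var(W) = a²·Var(U) + b²·Var(Q) + c²·Var(A) + 2ab·Cov[U, Q] + 2ac·Cov[U, A] + 2bc·Cov[Q, A], with a = -9, b = 5, c = 2.8.
= 2835 + 1450 + 330.064 + 2880 + (-1643.04) + (-781.2)
= 5070.824.

Var(W) = 5070.824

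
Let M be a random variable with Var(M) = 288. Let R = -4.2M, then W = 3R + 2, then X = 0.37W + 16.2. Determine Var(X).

Var(X) = 6259.462272

Var(R) = (-4.2)²·288 = 5080.32.
Var(W) = 3²·5080.32 = 45722.88.
Var(X) = 0.37²·45722.88 = 6259.462272.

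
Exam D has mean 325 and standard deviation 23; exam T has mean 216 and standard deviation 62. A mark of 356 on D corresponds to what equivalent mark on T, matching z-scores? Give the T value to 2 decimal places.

T = 299.57

z = (356 − 325)/23 ≈ 1.3478.
T = 216 + z·62 = 216 + (356 − 325)·62/23 ≈ 299.57.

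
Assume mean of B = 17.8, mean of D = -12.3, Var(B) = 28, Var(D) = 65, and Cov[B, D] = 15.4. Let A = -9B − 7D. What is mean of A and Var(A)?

mean of A = -74.1, Var(A) = 7393.4

mean of A = (-9)·mean of B + (-7)·mean of D = (-9)·17.8 + (-7)·(-12.3) = -74.1.
Var(A) = a²·Var(B) + b²·Var(D) + 2ab·Cov[B, D] with a = -9, b = -7.
= (-9)²·28 + (-7)²·65 + 2·(-9)·(-7)·15.4
= 2268 + 3185 + 1940.4 = 7393.4.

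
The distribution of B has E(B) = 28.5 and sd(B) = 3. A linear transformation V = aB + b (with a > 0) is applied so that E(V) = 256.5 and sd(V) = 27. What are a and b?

a = 9, b = 0

sd(V) = a·sd(B) (a > 0), so a = 27/3 = 9.
E(V) = a·E(B) + b, so b = 256.5 − 9·28.5 = 0.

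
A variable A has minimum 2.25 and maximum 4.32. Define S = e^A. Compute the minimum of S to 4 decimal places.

e^A is increasing on this domain, so min(S) comes from min(A) = 2.25: min(S) = exp(2.25) ≈ 9.4877.

min(S) = 9.4877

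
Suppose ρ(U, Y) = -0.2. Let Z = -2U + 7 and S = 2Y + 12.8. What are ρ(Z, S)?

ρ(Z, S) = 0.2

Linear rescalings preserve |correlation|; the slopes -2 and 2 have opposite signs, so the correlation flips sign: ρ(Z, S) = −ρ(U, Y) = 0.2.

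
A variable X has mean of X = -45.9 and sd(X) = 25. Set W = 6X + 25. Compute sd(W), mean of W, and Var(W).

W = 6X + 25 is linear with a = 6, b = 25.
sd(W) = |a|·sd(X) = |6|·25 = 150.
mean of W = a·mean of X + b = 6·(-45.9) + 25 = -250.4.
Var(X) = 25² = 625.
Var(W) = a²·Var(X) = 6²·625 = 22500 (the additive constant 25 does not affect variance).

sd(W) = 150, mean of W = -250.4, Var(W) = 22500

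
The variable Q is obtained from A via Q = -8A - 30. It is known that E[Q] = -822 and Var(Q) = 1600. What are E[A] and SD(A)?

From Q = -8A - 30: E[Q] = a·E[A] + b, so E[A] = (E[Q] − b)/a = (-822 − (-30))/(-8) = 99.
SD(Q) = √1600 = 40.
SD(Q) = |a|·SD(A), so SD(A) = 40/|-8| = 5.

E[A] = 99, SD(A) = 5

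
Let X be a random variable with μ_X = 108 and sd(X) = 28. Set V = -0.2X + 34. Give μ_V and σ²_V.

V = -0.2X + 34 is linear with a = -0.2, b = 34.
μ_V = a·μ_X + b = (-0.2)·108 + 34 = 12.4.
σ²_X = 28² = 784.
σ²_V = a²·σ²_X = (-0.2)²·784 = 31.36 (the additive constant 34 does not affect variance).

μ_V = 12.4, σ²_V = 31.36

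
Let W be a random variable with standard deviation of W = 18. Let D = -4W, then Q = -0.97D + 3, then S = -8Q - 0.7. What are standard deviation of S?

standard deviation of S = 558.72

standard deviation of D = |-4|·18 = 72.
standard deviation of Q = |-0.97|·72 = 69.84.
standard deviation of S = |-8|·69.84 = 558.72.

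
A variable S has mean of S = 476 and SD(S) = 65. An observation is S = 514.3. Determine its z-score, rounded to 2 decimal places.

z = (S − mean of S) / SD(S) = (514.3 − 476) / 65 ≈ 0.59.

z = 0.59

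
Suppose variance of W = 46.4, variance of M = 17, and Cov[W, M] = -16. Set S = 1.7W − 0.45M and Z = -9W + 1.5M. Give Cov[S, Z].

By bilinearity, Cov[S, Z] = ac·variance of W + bd·variance of M + (ad+bc)·Cov[W, M], with a=1.7, b=-0.45, c=-9, d=1.5.
ac·variance of W = 1.7·(-9)·46.4 = -709.92
bd·variance of M = (-0.45)·1.5·17 = -11.475
(ad+bc)·Cov[W, M] = (6.6)·(-16) = -105.6
Cov[S, Z] = -709.92 + (-11.475) + (-105.6) = -826.995.

Cov[S, Z] = -826.995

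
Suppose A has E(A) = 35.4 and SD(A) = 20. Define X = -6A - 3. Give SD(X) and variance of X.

X = -6A - 3 is linear with a = -6, b = -3.
SD(X) = |a|·SD(A) = |-6|·20 = 120.
variance of A = 20² = 400.
variance of X = a²·variance of A = (-6)²·400 = 14400 (the additive constant -3 does not affect variance).

SD(X) = 120, variance of X = 14400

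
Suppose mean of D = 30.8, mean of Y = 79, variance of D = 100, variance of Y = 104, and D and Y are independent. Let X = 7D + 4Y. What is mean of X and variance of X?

mean of X = 531.6, variance of X = 6564

mean of X = 7·mean of D + 4·mean of Y = 7·30.8 + 4·79 = 531.6.
variance of X = a²·variance of D + b²·variance of Y + 2ab·Cov(D, Y) with a = 7, b = 4.
Independence gives Cov(D, Y) = 0.
= 7²·100 + 4²·104 + 2·7·4·0
= 4900 + 1664 + 0 = 6564.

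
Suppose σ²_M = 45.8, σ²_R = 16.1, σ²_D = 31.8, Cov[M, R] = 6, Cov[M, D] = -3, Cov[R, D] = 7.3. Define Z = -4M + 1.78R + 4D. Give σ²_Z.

σ²_Z = a²·σ²_M + b²·σ²_R + c²·σ²_D + 2ab·Cov[M, R] + 2ac·Cov[M, D] + 2bc·Cov[R, D], with a = -4, b = 1.78, c = 4.
= 732.8 + 51.01124 + 508.8 + (-85.44) + 96 + 103.952
= 1407.12324.

σ²_Z = 1407.12324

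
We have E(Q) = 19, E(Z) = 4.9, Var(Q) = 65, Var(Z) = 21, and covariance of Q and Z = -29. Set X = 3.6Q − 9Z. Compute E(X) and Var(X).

E(X) = 3.6·E(Q) + (-9)·E(Z) = 3.6·19 + (-9)·4.9 = 24.3.
Var(X) = a²·Var(Q) + b²·Var(Z) + 2ab·covariance of Q and Z with a = 3.6, b = -9.
= 3.6²·65 + (-9)²·21 + 2·3.6·(-9)·(-29)
= 842.4 + 1701 + 1879.2 = 4422.6.

E(X) = 24.3, Var(X) = 4422.6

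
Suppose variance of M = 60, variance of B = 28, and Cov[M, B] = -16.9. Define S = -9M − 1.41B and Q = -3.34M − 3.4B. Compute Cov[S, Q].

Cov[S, Q] = 1341.10314

By bilinearity, Cov[S, Q] = ac·variance of M + bd·variance of B + (ad+bc)·Cov[M, B], with a=-9, b=-1.41, c=-3.34, d=-3.4.
ac·variance of M = (-9)·(-3.34)·60 = 1803.6
bd·variance of B = (-1.41)·(-3.4)·28 = 134.232
(ad+bc)·Cov[M, B] = (35.3094)·(-16.9) = -596.72886
Cov[S, Q] = 1803.6 + 134.232 + (-596.72886) = 1341.10314.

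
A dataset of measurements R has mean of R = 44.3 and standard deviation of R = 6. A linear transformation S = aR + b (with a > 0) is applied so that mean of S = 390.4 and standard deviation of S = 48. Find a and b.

a = 8, b = 36

standard deviation of S = a·standard deviation of R (a > 0), so a = 48/6 = 8.
mean of S = a·mean of R + b, so b = 390.4 − 8·44.3 = 36.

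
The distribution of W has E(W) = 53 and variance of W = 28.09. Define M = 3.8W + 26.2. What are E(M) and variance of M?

M = 3.8W + 26.2 is linear with a = 3.8, b = 26.2.
E(M) = a·E(W) + b = 3.8·53 + 26.2 = 227.6.
variance of M = a²·variance of W = 3.8²·28.09 = 405.6196 (the additive constant 26.2 does not affect variance).

E(M) = 227.6, variance of M = 405.6196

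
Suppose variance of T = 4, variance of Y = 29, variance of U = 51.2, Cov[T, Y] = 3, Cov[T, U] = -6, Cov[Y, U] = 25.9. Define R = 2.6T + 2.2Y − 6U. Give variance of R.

variance of R = 1548.36

variance of R = a²·variance of T + b²·variance of Y + c²·variance of U + 2ab·Cov[T, Y] + 2ac·Cov[T, U] + 2bc·Cov[Y, U], with a = 2.6, b = 2.2, c = -6.
= 27.04 + 140.36 + 1843.2 + 34.32 + 187.2 + (-683.76)
= 1548.36.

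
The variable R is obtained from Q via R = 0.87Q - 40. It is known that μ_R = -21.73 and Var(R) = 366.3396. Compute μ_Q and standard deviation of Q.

From R = 0.87Q - 40: μ_R = a·μ_Q + b, so μ_Q = (μ_R − b)/a = (-21.73 − (-40))/0.87 = 21.
standard deviation of R = √366.3396 = 19.14.
standard deviation of R = |a|·standard deviation of Q, so standard deviation of Q = 19.14/|0.87| = 22.

μ_Q = 21, standard deviation of Q = 22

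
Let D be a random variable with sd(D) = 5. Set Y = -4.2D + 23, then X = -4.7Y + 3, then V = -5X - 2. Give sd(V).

sd(V) = 493.5

sd(Y) = |-4.2|·5 = 21.
sd(X) = |-4.7|·21 = 98.7.
sd(V) = |-5|·98.7 = 493.5.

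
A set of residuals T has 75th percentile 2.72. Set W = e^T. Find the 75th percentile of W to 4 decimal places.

75th percentile of W = 15.1803

e^T is increasing, so P_{75}(W) = g(P_{75}(T)) ≈ 15.1803.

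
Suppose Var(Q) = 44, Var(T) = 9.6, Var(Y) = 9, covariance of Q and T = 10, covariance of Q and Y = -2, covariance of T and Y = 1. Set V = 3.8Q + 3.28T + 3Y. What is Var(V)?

Var(V) = a²·Var(Q) + b²·Var(T) + c²·Var(Y) + 2ab·covariance of Q and T + 2ac·covariance of Q and Y + 2bc·covariance of T and Y, with a = 3.8, b = 3.28, c = 3.
= 635.36 + 103.28064 + 81 + 249.28 + (-45.6) + 19.68
= 1043.00064.

Var(V) = 1043.00064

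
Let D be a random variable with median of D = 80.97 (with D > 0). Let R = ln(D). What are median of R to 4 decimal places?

ln(D) is monotone on this domain, so median of R = ln(80.97) ≈ 4.3941.

median of R = 4.3941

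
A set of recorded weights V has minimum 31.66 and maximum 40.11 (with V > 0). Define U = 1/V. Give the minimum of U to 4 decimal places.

min(U) = 0.0249

1/V is decreasing on this domain, so min(U) comes from max(V) = 40.11: min(U) = 1/(40.11) ≈ 0.0249.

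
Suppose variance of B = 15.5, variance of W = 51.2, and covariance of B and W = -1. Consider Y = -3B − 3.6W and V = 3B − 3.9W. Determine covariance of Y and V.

By bilinearity, covariance of Y and V = ac·variance of B + bd·variance of W + (ad+bc)·covariance of B and W, with a=-3, b=-3.6, c=3, d=-3.9.
ac·variance of B = (-3)·3·15.5 = -139.5
bd·variance of W = (-3.6)·(-3.9)·51.2 = 718.848
(ad+bc)·covariance of B and W = (0.9)·(-1) = -0.9
covariance of Y and V = -139.5 + 718.848 + (-0.9) = 578.448.

covariance of Y and V = 578.448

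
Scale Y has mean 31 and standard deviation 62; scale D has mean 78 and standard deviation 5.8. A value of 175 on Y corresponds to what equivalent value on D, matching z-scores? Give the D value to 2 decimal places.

z = (175 − 31)/62 ≈ 2.3226.
D = 78 + z·5.8 = 78 + (175 − 31)·5.8/62 ≈ 91.47.

D = 91.47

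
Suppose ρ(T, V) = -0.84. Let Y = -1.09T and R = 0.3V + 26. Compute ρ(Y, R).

Linear rescalings preserve |correlation|; the slopes -1.09 and 0.3 have opposite signs, so the correlation flips sign: ρ(Y, R) = −ρ(T, V) = 0.84.

ρ(Y, R) = 0.84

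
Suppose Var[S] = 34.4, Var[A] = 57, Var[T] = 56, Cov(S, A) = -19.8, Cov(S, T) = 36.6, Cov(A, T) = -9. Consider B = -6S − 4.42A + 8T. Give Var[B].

Var[B] = a²·Var[S] + b²·Var[A] + c²·Var[T] + 2ab·Cov(S, A) + 2ac·Cov(S, T) + 2bc·Cov(A, T), with a = -6, b = -4.42, c = 8.
= 1238.4 + 1113.5748 + 3584 + (-1050.192) + (-3513.6) + 636.48
= 2008.6628.

Var[B] = 2008.6628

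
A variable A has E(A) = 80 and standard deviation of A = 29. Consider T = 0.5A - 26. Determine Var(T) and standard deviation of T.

Var(T) = 210.25, standard deviation of T = 14.5

T = 0.5A - 26 is linear with a = 0.5, b = -26.
Var(A) = 29² = 841.
Var(T) = a²·Var(A) = 0.5²·841 = 210.25 (the additive constant -26 does not affect variance).
standard deviation of T = |a|·standard deviation of A = |0.5|·29 = 14.5.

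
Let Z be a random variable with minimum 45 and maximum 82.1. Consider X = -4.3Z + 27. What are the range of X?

Range(X) = 159.53

Range of Z = 82.1 − 45 = 37.1.
Range(X) = |a|·Range(Z) = |-4.3|·37.1 = 159.53.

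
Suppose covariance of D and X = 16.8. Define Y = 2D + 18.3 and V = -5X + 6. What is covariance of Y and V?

covariance of Y and V = a·c·covariance of D and X = 2·(-5)·16.8 = -168. Additive constants drop out.

covariance of Y and V = -168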